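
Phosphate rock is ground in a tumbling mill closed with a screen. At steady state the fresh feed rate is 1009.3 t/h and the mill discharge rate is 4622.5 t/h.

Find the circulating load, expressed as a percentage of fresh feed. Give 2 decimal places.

Steady state: M = F + R.
R = M − F = 4622.5 − 1009.3 = 3613.2 t/h
CL = 100·R/F = 100·3613.2/1009.3 = 357.99 %

CL = 357.99 %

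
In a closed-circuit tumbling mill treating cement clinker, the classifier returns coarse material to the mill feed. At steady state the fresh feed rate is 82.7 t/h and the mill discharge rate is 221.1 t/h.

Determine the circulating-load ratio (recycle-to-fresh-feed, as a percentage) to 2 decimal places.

CL = 167.35 %

Mill node: discharge = fresh + recycle.
R = M − F = 221.1 − 82.7 = 138.4 t/h
CL = 100·R/F = 100·138.4/82.7 = 167.35 %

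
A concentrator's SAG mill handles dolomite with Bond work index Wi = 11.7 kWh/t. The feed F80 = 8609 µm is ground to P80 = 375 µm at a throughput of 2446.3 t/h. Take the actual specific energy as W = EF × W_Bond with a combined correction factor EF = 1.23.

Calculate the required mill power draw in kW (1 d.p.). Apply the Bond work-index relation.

W = 10·Wi·(P80^(-½) − F80^(-½))
W = 10·11.7·(1/√375 − 1/√8609) = 10·11.7·(0.040862) = 4.7809 kWh/t
Corrected W = EF·W_Bond = 1.23·4.7809 = 5.8805 kWh/t
Mill draw = 5.8805 × 2446.3 = 14385.4 kW

P = 14385.4 kW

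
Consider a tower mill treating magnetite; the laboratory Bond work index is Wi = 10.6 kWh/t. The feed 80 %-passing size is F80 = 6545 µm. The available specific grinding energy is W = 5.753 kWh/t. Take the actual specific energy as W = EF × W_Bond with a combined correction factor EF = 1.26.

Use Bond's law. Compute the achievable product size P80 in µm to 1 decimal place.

W_Bond = 10·Wi·(1/√P₈₀ − 1/√F₈₀)
W_Bond = W / EF = 5.753 / 1.26 = 4.5659 kWh/t
⇒ 1/√P80 = W_Bond/(10·Wi) + 1/√F80
  = 4.5659/(10·10.6) + 1/√6545 = 0.043074 + 0.012361 = 0.055435
P80 = (1/0.055435)² = 18.0391² = 325.41 µm

P80 = 325.4 µm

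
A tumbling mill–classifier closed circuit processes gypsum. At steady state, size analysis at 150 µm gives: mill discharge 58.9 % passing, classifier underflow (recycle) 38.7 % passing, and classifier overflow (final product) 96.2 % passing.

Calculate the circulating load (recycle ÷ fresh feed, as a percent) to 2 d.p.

CL = 184.65 %

Two-product formula at 150 µm:
d + r·d = r·u + o → r(d−u) = o−d
r = (96.2 − 58.9)/(58.9 − 38.7) = 37.3/20.2 = 1.8465
CL = 100·r = 184.65 %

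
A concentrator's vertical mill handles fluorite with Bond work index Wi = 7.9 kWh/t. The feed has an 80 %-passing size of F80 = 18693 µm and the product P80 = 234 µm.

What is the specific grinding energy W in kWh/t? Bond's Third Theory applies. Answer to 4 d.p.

W = 4.5866 kWh/t

W = 10 Wi / √P80 − 10 Wi / √F80
1/√234 = 0.065372;  1/√18693 = 0.007314
W = 10·7.9·(0.065372 − 0.007314) = 4.5866 kWh/t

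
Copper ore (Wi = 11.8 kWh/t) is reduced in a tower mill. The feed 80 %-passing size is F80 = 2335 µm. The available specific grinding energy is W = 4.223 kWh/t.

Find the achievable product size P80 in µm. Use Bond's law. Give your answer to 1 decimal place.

W = 10·Wi·[P80^(−½) − F80^(−½)]
⇒ 1/√P80 = W/(10 Wi) + 1/√F80
  = 4.2230/(10·11.8) + 1/√2335 = 0.035788 + 0.020695 = 0.056483
P80 = (1/0.056483)² = 17.7045² = 313.45 µm

P80 = 313.5 µm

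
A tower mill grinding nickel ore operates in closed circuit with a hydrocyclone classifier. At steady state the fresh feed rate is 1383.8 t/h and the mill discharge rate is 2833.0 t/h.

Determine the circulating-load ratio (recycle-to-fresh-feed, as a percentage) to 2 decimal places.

M = F + R at steady state, so:
R = M − F = 2833.0 − 1383.8 = 1449.2 t/h
CL = 100·R/F = 100·1449.2/1383.8 = 104.73 %

CL = 104.73 %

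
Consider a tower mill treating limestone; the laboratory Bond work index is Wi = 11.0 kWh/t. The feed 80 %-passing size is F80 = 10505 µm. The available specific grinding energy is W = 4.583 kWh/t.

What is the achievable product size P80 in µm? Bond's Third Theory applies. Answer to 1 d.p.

W = 10 Wi / √P80 − 10 Wi / √F80
P80^(−½) = W/(10 Wi) + F80^(−½)
  = 4.5830/(10·11.0) + 1/√10505 = 0.041664 + 0.009757 = 0.051420
P80 = (1/0.051420)² = 19.4476² = 378.21 µm

P80 = 378.2 µm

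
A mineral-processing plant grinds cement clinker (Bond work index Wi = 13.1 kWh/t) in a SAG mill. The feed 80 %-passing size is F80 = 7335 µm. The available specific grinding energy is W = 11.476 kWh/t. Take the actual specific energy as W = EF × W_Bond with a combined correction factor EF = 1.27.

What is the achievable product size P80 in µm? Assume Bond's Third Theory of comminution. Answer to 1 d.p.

P80 = 153.7 µm

W = 10 Wi (P80^-0.5 − F80^-0.5)
W_Bond = W / EF = 11.476 / 1.27 = 9.0362 kWh/t
⇒ 1/√P80 = W_Bond/(10 Wi) + 1/√F80
  = 9.0362/(10·13.1) + 1/√7335 = 0.068979 + 0.011676 = 0.080655
P80 = (1/0.080655)² = 12.3985² = 153.72 µm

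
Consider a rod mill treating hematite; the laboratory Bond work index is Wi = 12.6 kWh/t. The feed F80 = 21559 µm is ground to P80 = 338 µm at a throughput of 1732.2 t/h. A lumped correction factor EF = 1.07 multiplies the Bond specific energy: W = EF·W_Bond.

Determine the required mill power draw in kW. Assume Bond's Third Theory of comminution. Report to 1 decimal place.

W = 10 Wi (P80^-0.5 − F80^-0.5)
W = 10·12.6·(1/√338 − 1/√21559) = 10·12.6·(0.047582) = 5.9954 kWh/t
Apply correction: 5.9954 × 1.07 = 6.4150 kWh/t
P_mill = W·ṁ = 6.4150·1732.2 = 11112.1 kW

P = 11112.1 kW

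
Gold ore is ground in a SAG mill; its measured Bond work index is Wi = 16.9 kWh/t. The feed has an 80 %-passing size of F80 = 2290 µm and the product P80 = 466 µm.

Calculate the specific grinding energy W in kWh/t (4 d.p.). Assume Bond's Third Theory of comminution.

W = 10·Wi·(P80^(-½) − F80^(-½))
1/√466 = 0.046324;  1/√2290 = 0.020897
W = 10·16.9·(0.046324 − 0.020897) = 4.2972 kWh/t

W = 4.2972 kWh/t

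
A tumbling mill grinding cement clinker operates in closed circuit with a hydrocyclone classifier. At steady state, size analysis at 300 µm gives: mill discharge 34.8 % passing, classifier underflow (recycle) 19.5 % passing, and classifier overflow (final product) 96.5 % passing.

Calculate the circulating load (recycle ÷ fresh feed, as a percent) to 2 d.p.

CL = 403.27 %

Two-product formula at 300 µm:
d + r·d = r·u + o → r(d−u) = o−d
r = (96.5 − 34.8)/(34.8 − 19.5) = 61.7/15.3 = 4.0327
CL = 100·r = 403.27 %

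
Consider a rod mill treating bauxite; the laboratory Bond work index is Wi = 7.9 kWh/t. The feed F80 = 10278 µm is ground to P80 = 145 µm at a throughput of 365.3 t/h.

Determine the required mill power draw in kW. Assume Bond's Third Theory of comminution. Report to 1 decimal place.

W = 10 Wi / √P80 − 10 Wi / √F80
W = 10·7.9·(1/√145 − 1/√10278) = 10·7.9·(0.073182) = 5.7814 kWh/t
P = W·T = 5.7814·365.3 = 2111.9 kW

P = 2111.9 kW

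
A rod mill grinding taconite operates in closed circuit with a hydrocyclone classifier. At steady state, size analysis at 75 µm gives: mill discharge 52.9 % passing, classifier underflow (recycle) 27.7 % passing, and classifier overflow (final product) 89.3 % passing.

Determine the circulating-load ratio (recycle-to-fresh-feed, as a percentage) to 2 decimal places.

Mass balance on the −75 µm fraction:
Fd + Rd = Ru + Fo ⇒ R/F = (o−d)/(d−u)
r = (89.3 − 52.9)/(52.9 − 27.7) = 36.4/25.2 = 1.4444
CL = 100·r = 144.44 %

CL = 144.44 %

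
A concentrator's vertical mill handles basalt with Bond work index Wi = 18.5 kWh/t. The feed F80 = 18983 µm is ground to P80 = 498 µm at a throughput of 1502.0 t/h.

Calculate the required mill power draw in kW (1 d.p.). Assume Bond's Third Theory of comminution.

Bond:  W = 10 Wi (1/√P − 1/√F)
W = 10·18.5·(1/√498 − 1/√18983) = 10·18.5·(0.037553) = 6.9473 kWh/t
P = W·T = 6.9473·1502.0 = 10434.9 kW

P = 10434.9 kW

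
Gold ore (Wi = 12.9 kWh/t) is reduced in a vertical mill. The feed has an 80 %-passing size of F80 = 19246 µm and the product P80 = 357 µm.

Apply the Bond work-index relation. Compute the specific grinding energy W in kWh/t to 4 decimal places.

W = 5.8975 kWh/t

W = 10·Wi·[P80^(−½) − F80^(−½)]
1/√357 = 0.052926;  1/√19246 = 0.007208
W = 10·12.9·(0.052926 − 0.007208) = 5.8975 kWh/t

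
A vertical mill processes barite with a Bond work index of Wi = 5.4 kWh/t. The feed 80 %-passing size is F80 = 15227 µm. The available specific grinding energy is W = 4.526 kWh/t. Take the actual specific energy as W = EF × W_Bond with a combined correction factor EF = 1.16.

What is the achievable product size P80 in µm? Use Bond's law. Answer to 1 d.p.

W = 10·Wi·[P80^(−½) − F80^(−½)]
W_Bond = W / EF = 4.526 / 1.16 = 3.9017 kWh/t
⇒ 1/√P80 = W_Bond/(10 Wi) + 1/√F80
  = 3.9017/(10·5.4) + 1/√15227 = 0.072254 + 0.008104 = 0.080358
P80 = (1/0.080358)² = 12.4443² = 154.86 µm

P80 = 154.9 µm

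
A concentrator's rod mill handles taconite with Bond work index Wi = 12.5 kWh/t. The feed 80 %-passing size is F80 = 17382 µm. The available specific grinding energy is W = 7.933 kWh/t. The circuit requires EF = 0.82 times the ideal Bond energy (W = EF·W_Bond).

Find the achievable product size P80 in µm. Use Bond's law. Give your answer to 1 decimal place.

P80 = 138.5 µm

Bond: W = 10·Wi·(1/√P80 − 1/√F80)
W_Bond = W / EF = 7.933 / 0.82 = 9.6744 kWh/t
1/√P80 = 1/√F80 + W_Bond/(10·Wi)
  = 9.6744/(10·12.5) + 1/√17382 = 0.077395 + 0.007585 = 0.084980
P80 = (1/0.084980)² = 11.7675² = 138.47 µm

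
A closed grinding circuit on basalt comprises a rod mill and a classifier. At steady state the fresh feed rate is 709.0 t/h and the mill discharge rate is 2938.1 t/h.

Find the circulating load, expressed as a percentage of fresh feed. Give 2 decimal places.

CL = 314.40 %

Mill node: discharge = fresh + recycle.
R = M − F = 2938.1 − 709.0 = 2229.1 t/h
CL = 100·R/F = 100·2229.1/709.0 = 314.40 %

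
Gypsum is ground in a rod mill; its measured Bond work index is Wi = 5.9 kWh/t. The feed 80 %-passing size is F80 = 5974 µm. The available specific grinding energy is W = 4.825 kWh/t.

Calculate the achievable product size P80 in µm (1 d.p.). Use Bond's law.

Bond:  W = 10 Wi (1/√P − 1/√F)
⇒ 1/√P80 = W/(10·Wi) + 1/√F80
  = 4.8250/(10·5.9) + 1/√5974 = 0.081780 + 0.012938 = 0.094718
P80 = (1/0.094718)² = 10.5577² = 111.46 µm

P80 = 111.5 µm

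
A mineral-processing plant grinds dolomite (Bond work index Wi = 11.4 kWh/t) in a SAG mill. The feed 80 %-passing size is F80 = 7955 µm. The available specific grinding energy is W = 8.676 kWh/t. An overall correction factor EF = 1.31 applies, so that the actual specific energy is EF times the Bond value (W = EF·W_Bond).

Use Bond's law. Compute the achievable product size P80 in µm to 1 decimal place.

Bond:  W = 10 Wi (1/√P − 1/√F)
W_Bond = W / EF = 8.676 / 1.31 = 6.6229 kWh/t
⇒ 1/√P80 = W_Bond/(10·Wi) + 1/√F80
  = 6.6229/(10·11.4) + 1/√7955 = 0.058096 + 0.011212 = 0.069308
P80 = (1/0.069308)² = 14.4284² = 208.18 µm

P80 = 208.2 µm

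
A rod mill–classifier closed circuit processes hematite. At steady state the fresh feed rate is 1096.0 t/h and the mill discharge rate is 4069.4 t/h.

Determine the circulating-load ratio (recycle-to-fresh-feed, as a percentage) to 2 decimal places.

CL = 271.30 %

Mill node: discharge = fresh + recycle.
R = M − F = 4069.4 − 1096.0 = 2973.4 t/h
CL = 100·R/F = 100·2973.4/1096.0 = 271.30 %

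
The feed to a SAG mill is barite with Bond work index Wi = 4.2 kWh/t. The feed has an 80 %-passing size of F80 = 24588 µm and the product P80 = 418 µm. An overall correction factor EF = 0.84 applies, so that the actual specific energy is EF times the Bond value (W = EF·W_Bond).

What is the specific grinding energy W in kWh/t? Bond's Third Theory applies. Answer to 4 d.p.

W = 1.5006 kWh/t

W = 10·Wi·(P80^(-½) − F80^(-½))
1/√418 = 0.048912;  1/√24588 = 0.006377
W = 10·4.2·(0.048912 − 0.006377) = 1.7864 kWh/t
Corrected W = EF·W_Bond = 0.84·1.7864 = 1.5006 kWh/t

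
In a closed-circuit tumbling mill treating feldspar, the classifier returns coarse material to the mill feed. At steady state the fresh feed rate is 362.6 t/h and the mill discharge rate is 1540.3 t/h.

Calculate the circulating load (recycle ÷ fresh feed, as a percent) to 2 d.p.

CL = 324.79 %

Discharge = new feed + return, hence
R = M − F = 1540.3 − 362.6 = 1177.7 t/h
CL = 100·R/F = 100·1177.7/362.6 = 324.79 %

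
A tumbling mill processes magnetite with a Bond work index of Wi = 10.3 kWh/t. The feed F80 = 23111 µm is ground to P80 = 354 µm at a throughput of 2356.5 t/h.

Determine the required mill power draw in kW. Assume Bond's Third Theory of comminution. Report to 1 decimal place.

P = 11303.8 kW

W = 10·Wi·(P80^(-½) − F80^(-½))
W = 10·10.3·(1/√354 − 1/√23111) = 10·10.3·(0.046571) = 4.7969 kWh/t
Mill draw = 4.7969 × 2356.5 = 11303.8 kW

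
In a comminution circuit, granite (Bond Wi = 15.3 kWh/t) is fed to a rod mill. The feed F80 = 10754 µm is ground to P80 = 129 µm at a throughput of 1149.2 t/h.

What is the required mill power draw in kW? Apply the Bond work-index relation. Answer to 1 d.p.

W = 10·Wi·[P80^(−½) − F80^(−½)]
W = 10·15.3·(1/√129 − 1/√10754) = 10·15.3·(0.078402) = 11.9955 kWh/t
P = W·T = 11.9955·1149.2 = 13785.2 kW

P = 13785.2 kW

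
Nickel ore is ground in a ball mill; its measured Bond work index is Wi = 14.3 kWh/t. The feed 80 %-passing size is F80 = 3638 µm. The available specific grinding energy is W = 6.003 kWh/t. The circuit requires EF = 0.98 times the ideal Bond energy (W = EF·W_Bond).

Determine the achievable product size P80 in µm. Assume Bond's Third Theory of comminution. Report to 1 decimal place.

W = 10·Wi·(P80^(-½) − F80^(-½))
W_Bond = W / EF = 6.003 / 0.98 = 6.1255 kWh/t
⇒ 1/√P80 = W_Bond/(10·Wi) + 1/√F80
  = 6.1255/(10·14.3) + 1/√3638 = 0.042836 + 0.016579 = 0.059415
P80 = (1/0.059415)² = 16.8307² = 283.27 µm

P80 = 283.3 µm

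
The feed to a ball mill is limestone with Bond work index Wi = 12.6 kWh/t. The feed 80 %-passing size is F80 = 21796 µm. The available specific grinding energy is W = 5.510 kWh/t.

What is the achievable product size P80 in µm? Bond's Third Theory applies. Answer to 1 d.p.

P80 = 392.1 µm

Bond: W = 10·Wi·(1/√P80 − 1/√F80)
P80^(−½) = W/(10 Wi) + F80^(−½)
  = 5.5100/(10·12.6) + 1/√21796 = 0.043730 + 0.006773 = 0.050504
P80 = (1/0.050504)² = 19.8006² = 392.06 µm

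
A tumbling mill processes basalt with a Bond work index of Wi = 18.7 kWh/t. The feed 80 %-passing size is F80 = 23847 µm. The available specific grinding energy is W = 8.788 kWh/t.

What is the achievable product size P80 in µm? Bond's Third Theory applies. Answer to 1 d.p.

P80 = 349.8 µm

W = 10 Wi / √P80 − 10 Wi / √F80
P80^(−½) = W/(10 Wi) + F80^(−½)
  = 8.7880/(10·18.7) + 1/√23847 = 0.046995 + 0.006476 = 0.053470
P80 = (1/0.053470)² = 18.7020² = 349.76 µm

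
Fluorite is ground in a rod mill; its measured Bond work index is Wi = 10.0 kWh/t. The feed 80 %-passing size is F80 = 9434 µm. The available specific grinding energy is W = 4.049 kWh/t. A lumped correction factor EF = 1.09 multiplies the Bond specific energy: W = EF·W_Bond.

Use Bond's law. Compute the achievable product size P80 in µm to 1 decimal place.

P80 = 444.3 µm

Bond:  W = 10 Wi (1/√P − 1/√F)
W_Bond = W / EF = 4.049 / 1.09 = 3.7147 kWh/t
⇒ 1/√P80 = W_Bond/(10·Wi) + 1/√F80
  = 3.7147/(10·10.0) + 1/√9434 = 0.037147 + 0.010296 = 0.047442
P80 = (1/0.047442)² = 21.0782² = 444.29 µm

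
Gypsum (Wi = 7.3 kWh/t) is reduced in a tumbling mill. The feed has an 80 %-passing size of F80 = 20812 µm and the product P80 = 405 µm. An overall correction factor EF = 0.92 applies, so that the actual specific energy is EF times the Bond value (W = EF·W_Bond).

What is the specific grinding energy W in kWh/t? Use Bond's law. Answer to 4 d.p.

W_Bond = 10·Wi·(1/√P₈₀ − 1/√F₈₀)
1/√405 = 0.049690;  1/√20812 = 0.006932
W = 10·7.3·(0.049690 − 0.006932) = 3.1214 kWh/t
With EF = 0.92: W = 3.1214·0.92 = 2.8717 kWh/t

W = 2.8717 kWh/t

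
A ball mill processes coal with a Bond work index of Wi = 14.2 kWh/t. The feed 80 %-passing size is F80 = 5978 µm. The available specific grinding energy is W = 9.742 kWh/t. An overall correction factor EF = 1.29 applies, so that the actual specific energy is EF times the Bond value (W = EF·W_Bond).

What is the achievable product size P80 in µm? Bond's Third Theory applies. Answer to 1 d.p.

P80 = 228.8 µm

W = 10·Wi·(P80^(-½) − F80^(-½))
W_Bond = W / EF = 9.742 / 1.29 = 7.5519 kWh/t
P80^-0.5 = F80^-0.5 + W_Bond/(10 Wi)
  = 7.5519/(10·14.2) + 1/√5978 = 0.053183 + 0.012934 = 0.066116
P80 = (1/0.066116)² = 15.1249² = 228.76 µm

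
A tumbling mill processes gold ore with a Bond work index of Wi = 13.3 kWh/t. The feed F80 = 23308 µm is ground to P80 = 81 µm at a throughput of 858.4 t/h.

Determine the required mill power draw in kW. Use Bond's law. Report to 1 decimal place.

P = 11937.4 kW

Bond: W = 10·Wi·(1/√P80 − 1/√F80)
W = 10·13.3·(1/√81 − 1/√23308) = 10·13.3·(0.104561) = 13.9066 kWh/t
Power = W × throughput = 13.9066 kWh/t × 858.4 t/h = 11937.4 kW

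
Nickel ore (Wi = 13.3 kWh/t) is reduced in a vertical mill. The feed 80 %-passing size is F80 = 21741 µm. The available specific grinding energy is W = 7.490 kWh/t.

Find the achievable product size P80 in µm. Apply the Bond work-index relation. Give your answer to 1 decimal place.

W = 10 Wi / √P80 − 10 Wi / √F80
1/√P80 = 1/√F80 + W/(10·Wi)
  = 7.4900/(10·13.3) + 1/√21741 = 0.056316 + 0.006782 = 0.063098
P80 = (1/0.063098)² = 15.8484² = 251.17 µm

P80 = 251.2 µm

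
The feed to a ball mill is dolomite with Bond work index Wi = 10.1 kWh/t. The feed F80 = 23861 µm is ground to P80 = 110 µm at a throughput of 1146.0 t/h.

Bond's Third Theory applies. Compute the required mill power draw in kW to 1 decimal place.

P = 10286.6 kW

W = 10·Wi·(P80^(-½) − F80^(-½))
W = 10·10.1·(1/√110 − 1/√23861) = 10·10.1·(0.088873) = 8.9761 kWh/t
Power = W × throughput = 8.9761 kWh/t × 1146.0 t/h = 10286.6 kW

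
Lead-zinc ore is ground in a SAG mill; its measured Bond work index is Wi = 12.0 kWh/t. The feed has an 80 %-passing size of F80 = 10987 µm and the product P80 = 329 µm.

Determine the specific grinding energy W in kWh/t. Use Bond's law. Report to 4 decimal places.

W = 5.4710 kWh/t

Bond: W = 10·Wi·(1/√P80 − 1/√F80)
1/√329 = 0.055132;  1/√10987 = 0.009540
W = 10·12.0·(0.055132 − 0.009540) = 5.4710 kWh/t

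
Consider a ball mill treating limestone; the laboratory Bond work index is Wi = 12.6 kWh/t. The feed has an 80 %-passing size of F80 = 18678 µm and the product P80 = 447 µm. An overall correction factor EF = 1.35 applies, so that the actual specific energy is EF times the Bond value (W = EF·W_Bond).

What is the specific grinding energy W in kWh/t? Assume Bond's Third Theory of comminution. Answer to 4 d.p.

W = 6.8008 kWh/t

W = 10 Wi (P80^-0.5 − F80^-0.5)
1/√447 = 0.047298;  1/√18678 = 0.007317
W = 10·12.6·(0.047298 − 0.007317) = 5.0376 kWh/t
Corrected W = EF·W_Bond = 1.35·5.0376 = 6.8008 kWh/t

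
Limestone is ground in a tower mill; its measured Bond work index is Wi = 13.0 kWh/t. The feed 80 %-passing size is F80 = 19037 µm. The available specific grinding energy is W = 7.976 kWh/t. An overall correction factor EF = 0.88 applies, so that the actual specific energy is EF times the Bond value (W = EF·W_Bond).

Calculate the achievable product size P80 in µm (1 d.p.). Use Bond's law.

P80 = 168.8 µm

W = 10·Wi·(P80^(-½) − F80^(-½))
W_Bond = W / EF = 7.976 / 0.88 = 9.0636 kWh/t
P80^-0.5 = F80^-0.5 + W_Bond/(10 Wi)
  = 9.0636/(10·13.0) + 1/√19037 = 0.069720 + 0.007248 = 0.076968
P80 = (1/0.076968)² = 12.9924² = 168.80 µm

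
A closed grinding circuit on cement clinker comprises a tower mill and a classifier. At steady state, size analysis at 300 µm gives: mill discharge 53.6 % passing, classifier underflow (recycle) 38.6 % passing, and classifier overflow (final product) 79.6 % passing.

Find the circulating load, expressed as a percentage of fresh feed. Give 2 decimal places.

Classifier node, passing 300 µm:
(1+r)·d = r·u + o ⇒ r = (o−d)/(d−u)
r = (79.6 − 53.6)/(53.6 − 38.6) = 26.0/15.0 = 1.7333
CL = 100·r = 173.33 %

CL = 173.33 %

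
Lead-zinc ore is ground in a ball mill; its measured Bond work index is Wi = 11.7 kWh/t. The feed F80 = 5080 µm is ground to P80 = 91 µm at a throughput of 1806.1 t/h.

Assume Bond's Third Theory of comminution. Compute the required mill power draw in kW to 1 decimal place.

Bond:  W = 10 Wi (1/√P − 1/√F)
W = 10·11.7·(1/√91 − 1/√5080) = 10·11.7·(0.090798) = 10.6234 kWh/t
P_mill = W·ṁ = 10.6234·1806.1 = 19186.9 kW

P = 19186.9 kW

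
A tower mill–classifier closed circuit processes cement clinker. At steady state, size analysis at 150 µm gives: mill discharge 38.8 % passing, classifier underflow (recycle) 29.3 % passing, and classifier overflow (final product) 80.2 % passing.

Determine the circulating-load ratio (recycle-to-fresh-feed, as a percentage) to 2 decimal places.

CL = 435.79 %

Let r = R/F. Size balance at 150 µm:
(1+r)·d = r·u + o ⇒ r = (o−d)/(d−u)
r = (80.2 − 38.8)/(38.8 − 29.3) = 41.4/9.5 = 4.3579
CL = 100·r = 435.79 %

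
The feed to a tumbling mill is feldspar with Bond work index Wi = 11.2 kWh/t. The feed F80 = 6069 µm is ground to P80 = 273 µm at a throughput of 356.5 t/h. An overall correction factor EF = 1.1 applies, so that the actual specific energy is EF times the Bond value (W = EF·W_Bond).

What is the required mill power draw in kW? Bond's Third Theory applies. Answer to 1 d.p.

P = 2094.4 kW

Bond: W = 10·Wi·(1/√P80 − 1/√F80)
W = 10·11.2·(1/√273 − 1/√6069) = 10·11.2·(0.047686) = 5.3409 kWh/t
W_actual = 1.1 × 5.3409 = 5.8750 kWh/t
P_mill = W·ṁ = 5.8750·356.5 = 2094.4 kW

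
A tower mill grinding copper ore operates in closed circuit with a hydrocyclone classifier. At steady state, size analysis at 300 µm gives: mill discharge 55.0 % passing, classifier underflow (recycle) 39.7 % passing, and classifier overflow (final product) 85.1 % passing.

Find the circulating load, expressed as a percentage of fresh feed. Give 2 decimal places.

CL = 196.73 %

Two-product formula at 300 µm:
(1+r)·d = r·u + o ⇒ r = (o−d)/(d−u)
r = (85.1 − 55.0)/(55.0 − 39.7) = 30.1/15.3 = 1.9673
CL = 100·r = 196.73 %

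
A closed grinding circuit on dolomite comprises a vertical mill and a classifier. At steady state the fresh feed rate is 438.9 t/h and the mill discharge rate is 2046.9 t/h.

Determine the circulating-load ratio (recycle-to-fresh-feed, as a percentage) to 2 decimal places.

CL = 366.37 %

Steady state: M = F + R.
R = M − F = 2046.9 − 438.9 = 1608.0 t/h
CL = 100·R/F = 100·1608.0/438.9 = 366.37 %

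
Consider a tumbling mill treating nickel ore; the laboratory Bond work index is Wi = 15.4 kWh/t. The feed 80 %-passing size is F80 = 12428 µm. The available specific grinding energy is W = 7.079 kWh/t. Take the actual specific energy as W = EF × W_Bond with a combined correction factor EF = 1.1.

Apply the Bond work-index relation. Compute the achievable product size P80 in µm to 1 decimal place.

P80 = 388.1 µm

W = 10 Wi (1/√P80 − 1/√F80)  [Bond]
W_Bond = W / EF = 7.079 / 1.1 = 6.4355 kWh/t
⇒ 1/√P80 = W_Bond/(10·Wi) + 1/√F80
  = 6.4355/(10·15.4) + 1/√12428 = 0.041789 + 0.008970 = 0.050759
P80 = (1/0.050759)² = 19.7010² = 388.13 µm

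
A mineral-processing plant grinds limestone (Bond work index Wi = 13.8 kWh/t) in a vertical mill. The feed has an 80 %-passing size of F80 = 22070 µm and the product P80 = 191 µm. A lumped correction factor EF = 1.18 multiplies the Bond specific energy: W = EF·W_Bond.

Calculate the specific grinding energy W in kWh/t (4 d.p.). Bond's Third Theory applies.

W = 10.6866 kWh/t

Bond: W = 10·Wi·(1/√P80 − 1/√F80)
1/√191 = 0.072357;  1/√22070 = 0.006731
W = 10·13.8·(0.072357 − 0.006731) = 9.0564 kWh/t
With EF = 1.18: W = 9.0564·1.18 = 10.6866 kWh/t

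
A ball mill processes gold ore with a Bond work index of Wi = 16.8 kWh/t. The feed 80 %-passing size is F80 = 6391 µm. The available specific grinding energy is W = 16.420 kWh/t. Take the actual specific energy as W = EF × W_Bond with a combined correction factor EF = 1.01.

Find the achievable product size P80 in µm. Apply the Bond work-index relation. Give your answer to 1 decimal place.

P80 = 83.7 µm

W = 10·Wi·(P80^(-½) − F80^(-½))
W_Bond = W / EF = 16.420 / 1.01 = 16.2574 kWh/t
1/√P80 = 1/√F80 + W_Bond/(10·Wi)
  = 16.2574/(10·16.8) + 1/√6391 = 0.096770 + 0.012509 = 0.109279
P80 = (1/0.109279)² = 9.1509² = 83.74 µm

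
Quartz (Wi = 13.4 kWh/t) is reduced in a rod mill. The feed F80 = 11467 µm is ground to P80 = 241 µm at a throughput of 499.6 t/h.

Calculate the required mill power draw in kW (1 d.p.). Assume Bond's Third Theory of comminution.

P = 3687.2 kW

Bond: W = 10·Wi·(1/√P80 − 1/√F80)
W = 10·13.4·(1/√241 − 1/√11467) = 10·13.4·(0.055077) = 7.3803 kWh/t
P = W·T = 7.3803·499.6 = 3687.2 kW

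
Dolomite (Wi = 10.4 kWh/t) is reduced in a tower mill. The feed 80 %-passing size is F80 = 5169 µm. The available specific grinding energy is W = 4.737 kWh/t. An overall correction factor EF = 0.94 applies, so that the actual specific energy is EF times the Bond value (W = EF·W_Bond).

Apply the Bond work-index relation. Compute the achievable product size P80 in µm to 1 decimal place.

P80 = 257.1 µm

W_Bond = 10·Wi·(1/√P₈₀ − 1/√F₈₀)
W_Bond = W / EF = 4.737 / 0.94 = 5.0394 kWh/t
⇒ 1/√P80 = W_Bond/(10·Wi) + 1/√F80
  = 5.0394/(10·10.4) + 1/√5169 = 0.048455 + 0.013909 = 0.062364
P80 = (1/0.062364)² = 16.0348² = 257.11 µm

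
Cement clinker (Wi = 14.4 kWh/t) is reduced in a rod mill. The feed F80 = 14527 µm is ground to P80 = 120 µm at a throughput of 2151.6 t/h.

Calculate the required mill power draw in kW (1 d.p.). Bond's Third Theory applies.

W_Bond = 10·Wi·(1/√P₈₀ − 1/√F₈₀)
W = 10·14.4·(1/√120 − 1/√14527) = 10·14.4·(0.082990) = 11.9506 kWh/t
P = W·T = 11.9506·2151.6 = 25712.9 kW

P = 25712.9 kW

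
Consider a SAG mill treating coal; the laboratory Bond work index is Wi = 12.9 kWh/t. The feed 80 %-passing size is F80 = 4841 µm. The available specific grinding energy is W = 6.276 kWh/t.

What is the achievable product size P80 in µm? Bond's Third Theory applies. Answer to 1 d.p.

P80 = 251.8 µm

W = 10·Wi·[P80^(−½) − F80^(−½)]
P80^(−½) = W/(10 Wi) + F80^(−½)
  = 6.2760/(10·12.9) + 1/√4841 = 0.048651 + 0.014373 = 0.063024
P80 = (1/0.063024)² = 15.8671² = 251.76 µm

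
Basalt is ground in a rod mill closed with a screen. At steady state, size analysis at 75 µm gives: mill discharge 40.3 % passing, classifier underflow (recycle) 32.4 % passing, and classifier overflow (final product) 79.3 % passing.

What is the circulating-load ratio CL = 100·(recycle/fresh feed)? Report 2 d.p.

Mass balance on the −75 µm fraction:
r = (o − d)/(d − u)
r = (79.3 − 40.3)/(40.3 − 32.4) = 39.0/7.9 = 4.9367
CL = 100·r = 493.67 %

CL = 493.67 %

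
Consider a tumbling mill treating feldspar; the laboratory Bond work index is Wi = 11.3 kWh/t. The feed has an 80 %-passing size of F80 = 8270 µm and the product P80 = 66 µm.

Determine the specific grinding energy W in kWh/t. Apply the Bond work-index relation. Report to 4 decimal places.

W = 12.6668 kWh/t

W = 10 Wi (1/√P80 − 1/√F80)  [Bond]
1/√66 = 0.123091;  1/√8270 = 0.010996
W = 10·11.3·(0.123091 − 0.010996) = 12.6668 kWh/t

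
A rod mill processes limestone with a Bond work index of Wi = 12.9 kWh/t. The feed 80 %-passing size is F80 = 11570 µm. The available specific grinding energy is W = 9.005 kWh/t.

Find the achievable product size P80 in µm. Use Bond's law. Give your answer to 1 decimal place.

P80 = 159.8 µm

W = 10 Wi (P80^-0.5 − F80^-0.5)
⇒ 1/√P80 = W/(10·Wi) + 1/√F80
  = 9.0050/(10·12.9) + 1/√11570 = 0.069806 + 0.009297 = 0.079103
P80 = (1/0.079103)² = 12.6417² = 159.81 µm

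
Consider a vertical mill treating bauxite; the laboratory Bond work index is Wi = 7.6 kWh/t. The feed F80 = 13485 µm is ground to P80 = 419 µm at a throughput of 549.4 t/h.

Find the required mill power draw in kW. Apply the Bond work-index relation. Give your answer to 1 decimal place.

W = 10 Wi (P80^-0.5 − F80^-0.5)
W = 10·7.6·(1/√419 − 1/√13485) = 10·7.6·(0.040242) = 3.0584 kWh/t
Mill draw = 3.0584 × 549.4 = 1680.3 kW

P = 1680.3 kW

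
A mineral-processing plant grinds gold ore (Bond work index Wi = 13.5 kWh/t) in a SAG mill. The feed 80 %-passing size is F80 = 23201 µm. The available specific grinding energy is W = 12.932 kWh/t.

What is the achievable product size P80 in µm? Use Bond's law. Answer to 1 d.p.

Bond:  W = 10 Wi (1/√P − 1/√F)
P80^(−½) = W/(10 Wi) + F80^(−½)
  = 12.9320/(10·13.5) + 1/√23201 = 0.095793 + 0.006565 = 0.102358
P80 = (1/0.102358)² = 9.7697² = 95.45 µm

P80 = 95.4 µm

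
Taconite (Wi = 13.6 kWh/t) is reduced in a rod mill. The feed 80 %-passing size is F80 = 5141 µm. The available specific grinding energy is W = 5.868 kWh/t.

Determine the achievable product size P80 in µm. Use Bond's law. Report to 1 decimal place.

Bond:  W = 10 Wi (1/√P − 1/√F)
⇒ 1/√P80 = W/(10 Wi) + 1/√F80
  = 5.8680/(10·13.6) + 1/√5141 = 0.043147 + 0.013947 = 0.057094
P80 = (1/0.057094)² = 17.5150² = 306.78 µm

P80 = 306.8 µm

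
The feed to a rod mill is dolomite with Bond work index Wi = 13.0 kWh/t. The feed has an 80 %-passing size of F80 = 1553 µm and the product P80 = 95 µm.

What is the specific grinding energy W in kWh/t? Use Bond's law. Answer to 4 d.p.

W = 10 Wi (1/√P80 − 1/√F80)  [Bond]
1/√95 = 0.102598;  1/√1553 = 0.025375
W = 10·13.0·(0.102598 − 0.025375) = 10.0389 kWh/t

W = 10.0389 kWh/t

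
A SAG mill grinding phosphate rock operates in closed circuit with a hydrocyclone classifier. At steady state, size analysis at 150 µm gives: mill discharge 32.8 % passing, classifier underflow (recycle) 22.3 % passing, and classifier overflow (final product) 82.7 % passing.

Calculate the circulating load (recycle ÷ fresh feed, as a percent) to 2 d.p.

Classifier node, passing 150 µm:
(1+r)d = ru + o → r = (o−d)/(d−u)
r = (82.7 − 32.8)/(32.8 − 22.3) = 49.9/10.5 = 4.7524
CL = 100·r = 475.24 %

CL = 475.24 %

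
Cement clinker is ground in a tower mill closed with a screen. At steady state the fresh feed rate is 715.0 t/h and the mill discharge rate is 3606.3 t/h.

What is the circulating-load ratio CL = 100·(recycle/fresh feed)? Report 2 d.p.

M = F + R at steady state, so:
R = M − F = 3606.3 − 715.0 = 2891.3 t/h
CL = 100·R/F = 100·2891.3/715.0 = 404.38 %

CL = 404.38 %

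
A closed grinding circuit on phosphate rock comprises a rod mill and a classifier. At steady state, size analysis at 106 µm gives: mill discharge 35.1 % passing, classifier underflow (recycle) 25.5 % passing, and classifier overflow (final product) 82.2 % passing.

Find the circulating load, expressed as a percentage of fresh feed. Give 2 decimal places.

CL = 490.62 %

Classifier node, passing 106 µm:
Fd + Rd = Ru + Fo ⇒ R/F = (o−d)/(d−u)
r = (82.2 − 35.1)/(35.1 − 25.5) = 47.1/9.6 = 4.9062
CL = 100·r = 490.62 %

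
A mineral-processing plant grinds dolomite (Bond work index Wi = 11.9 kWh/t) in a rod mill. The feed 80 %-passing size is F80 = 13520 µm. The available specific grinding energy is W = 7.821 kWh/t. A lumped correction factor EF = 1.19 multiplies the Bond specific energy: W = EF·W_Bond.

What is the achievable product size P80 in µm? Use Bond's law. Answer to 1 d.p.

Bond: W = 10·Wi·(1/√P80 − 1/√F80)
W_Bond = W / EF = 7.821 / 1.19 = 6.5723 kWh/t
⇒ 1/√P80 = W_Bond/(10 Wi) + 1/√F80
  = 6.5723/(10·11.9) + 1/√13520 = 0.055229 + 0.008600 = 0.063829
P80 = (1/0.063829)² = 15.6668² = 245.45 µm

P80 = 245.4 µm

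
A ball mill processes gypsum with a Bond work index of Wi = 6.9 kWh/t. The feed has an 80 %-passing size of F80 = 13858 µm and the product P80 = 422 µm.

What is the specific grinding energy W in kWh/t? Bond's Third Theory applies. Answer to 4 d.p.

W = 10 Wi (P80^-0.5 − F80^-0.5)
1/√422 = 0.048679;  1/√13858 = 0.008495
W = 10·6.9·(0.048679 − 0.008495) = 2.7727 kWh/t

W = 2.7727 kWh/t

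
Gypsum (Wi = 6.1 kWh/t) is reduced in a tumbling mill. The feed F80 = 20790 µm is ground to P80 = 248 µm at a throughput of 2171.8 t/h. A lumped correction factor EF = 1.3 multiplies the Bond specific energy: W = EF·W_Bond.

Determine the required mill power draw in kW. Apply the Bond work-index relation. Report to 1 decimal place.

P = 9741.8 kW

Bond: W = 10·Wi·(1/√P80 − 1/√F80)
W = 10·6.1·(1/√248 − 1/√20790) = 10·6.1·(0.056565) = 3.4504 kWh/t
Corrected W = EF·W_Bond = 1.3·3.4504 = 4.4856 kWh/t
Power = W × throughput = 4.4856 kWh/t × 2171.8 t/h = 9741.8 kW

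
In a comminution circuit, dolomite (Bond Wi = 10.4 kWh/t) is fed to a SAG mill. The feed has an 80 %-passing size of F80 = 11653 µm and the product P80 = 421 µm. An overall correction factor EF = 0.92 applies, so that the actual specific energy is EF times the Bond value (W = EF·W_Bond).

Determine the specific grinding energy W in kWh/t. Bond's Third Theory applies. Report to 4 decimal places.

W = 10·Wi·[P80^(−½) − F80^(−½)]
1/√421 = 0.048737;  1/√11653 = 0.009264
W = 10·10.4·(0.048737 − 0.009264) = 4.1052 kWh/t
Apply correction: 4.1052 × 0.92 = 3.7768 kWh/t

W = 3.7768 kWh/t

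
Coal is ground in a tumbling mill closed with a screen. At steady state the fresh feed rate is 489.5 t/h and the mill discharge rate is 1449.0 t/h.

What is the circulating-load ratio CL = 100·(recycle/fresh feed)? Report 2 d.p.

Steady state: M = F + R.
R = M − F = 1449.0 − 489.5 = 959.5 t/h
CL = 100·R/F = 100·959.5/489.5 = 196.02 %

CL = 196.02 %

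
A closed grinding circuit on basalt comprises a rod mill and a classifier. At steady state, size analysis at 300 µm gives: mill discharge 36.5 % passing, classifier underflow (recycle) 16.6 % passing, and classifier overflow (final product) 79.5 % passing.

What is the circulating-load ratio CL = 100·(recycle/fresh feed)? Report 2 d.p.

Mass balance on the −300 µm fraction:
(1+r)·d = r·u + o ⇒ r = (o−d)/(d−u)
r = (79.5 − 36.5)/(36.5 − 16.6) = 43.0/19.9 = 2.1608
CL = 100·r = 216.08 %

CL = 216.08 %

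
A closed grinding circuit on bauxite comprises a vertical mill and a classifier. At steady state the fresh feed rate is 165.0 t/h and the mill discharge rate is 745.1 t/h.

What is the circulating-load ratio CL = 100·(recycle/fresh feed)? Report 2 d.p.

CL = 351.58 %

Mill node: discharge = fresh + recycle.
R = M − F = 745.1 − 165.0 = 580.1 t/h
CL = 100·R/F = 100·580.1/165.0 = 351.58 %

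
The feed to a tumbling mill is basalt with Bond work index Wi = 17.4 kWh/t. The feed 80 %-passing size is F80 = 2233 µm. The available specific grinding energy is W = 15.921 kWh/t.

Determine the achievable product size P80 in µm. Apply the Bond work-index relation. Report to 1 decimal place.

W = 10·Wi·(P80^(-½) − F80^(-½))
⇒ 1/√P80 = W/(10·Wi) + 1/√F80
  = 15.9210/(10·17.4) + 1/√2233 = 0.091500 + 0.021162 = 0.112662
P80 = (1/0.112662)² = 8.8761² = 78.79 µm

P80 = 78.8 µm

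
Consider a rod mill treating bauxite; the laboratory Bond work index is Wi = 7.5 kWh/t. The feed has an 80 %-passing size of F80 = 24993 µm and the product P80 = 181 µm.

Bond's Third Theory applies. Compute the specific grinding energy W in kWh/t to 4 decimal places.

W = 5.1003 kWh/t

W = 10 Wi (P80^-0.5 − F80^-0.5)
1/√181 = 0.074329;  1/√24993 = 0.006325
W = 10·7.5·(0.074329 − 0.006325) = 5.1003 kWh/t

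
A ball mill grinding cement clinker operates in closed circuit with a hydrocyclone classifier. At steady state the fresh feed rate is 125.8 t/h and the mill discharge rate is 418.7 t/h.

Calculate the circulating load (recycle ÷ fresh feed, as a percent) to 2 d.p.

Mill node: discharge = fresh + recycle.
R = M − F = 418.7 − 125.8 = 292.9 t/h
CL = 100·R/F = 100·292.9/125.8 = 232.83 %

CL = 232.83 %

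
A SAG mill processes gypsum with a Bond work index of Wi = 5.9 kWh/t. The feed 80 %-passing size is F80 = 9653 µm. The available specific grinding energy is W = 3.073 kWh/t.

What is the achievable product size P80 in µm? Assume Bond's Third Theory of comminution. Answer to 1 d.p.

P80 = 258.0 µm

Bond:  W = 10 Wi (1/√P − 1/√F)
1/√P80 = 1/√F80 + W/(10·Wi)
  = 3.0730/(10·5.9) + 1/√9653 = 0.052085 + 0.010178 = 0.062263
P80 = (1/0.062263)² = 16.0609² = 257.95 µm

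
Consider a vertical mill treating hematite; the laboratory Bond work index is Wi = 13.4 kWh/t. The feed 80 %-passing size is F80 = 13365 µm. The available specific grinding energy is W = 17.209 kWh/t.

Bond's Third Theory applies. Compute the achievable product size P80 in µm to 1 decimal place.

P80 = 53.2 µm

Bond: W = 10·Wi·(1/√P80 − 1/√F80)
1/√P80 = 1/√F80 + W/(10·Wi)
  = 17.2090/(10·13.4) + 1/√13365 = 0.128425 + 0.008650 = 0.137075
P80 = (1/0.137075)² = 7.2953² = 53.22 µm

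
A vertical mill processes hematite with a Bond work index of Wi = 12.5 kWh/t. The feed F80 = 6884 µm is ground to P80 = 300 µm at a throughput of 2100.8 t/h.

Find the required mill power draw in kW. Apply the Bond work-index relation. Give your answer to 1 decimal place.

Bond: W = 10·Wi·(1/√P80 − 1/√F80)
W = 10·12.5·(1/√300 − 1/√6884) = 10·12.5·(0.045682) = 5.7103 kWh/t
P_mill = W·ṁ = 5.7103·2100.8 = 11996.2 kW

P = 11996.2 kW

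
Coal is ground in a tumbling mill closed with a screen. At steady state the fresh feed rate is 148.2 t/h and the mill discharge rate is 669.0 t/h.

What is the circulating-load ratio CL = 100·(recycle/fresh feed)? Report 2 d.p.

Discharge = new feed + return, hence
R = M − F = 669.0 − 148.2 = 520.8 t/h
CL = 100·R/F = 100·520.8/148.2 = 351.42 %

CL = 351.42 %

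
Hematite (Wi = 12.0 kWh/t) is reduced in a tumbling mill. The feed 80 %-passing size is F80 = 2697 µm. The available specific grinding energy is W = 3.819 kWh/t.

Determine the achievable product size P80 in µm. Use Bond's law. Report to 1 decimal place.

P80 = 383.3 µm

W = 10 Wi / √P80 − 10 Wi / √F80
P80^-0.5 = F80^-0.5 + W/(10 Wi)
  = 3.8190/(10·12.0) + 1/√2697 = 0.031825 + 0.019256 = 0.051081
P80 = (1/0.051081)² = 19.5769² = 383.25 µm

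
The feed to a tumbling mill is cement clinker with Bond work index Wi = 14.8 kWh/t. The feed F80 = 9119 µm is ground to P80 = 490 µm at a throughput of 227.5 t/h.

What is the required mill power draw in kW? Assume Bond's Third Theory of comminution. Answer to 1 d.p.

W = 10 Wi / √P80 − 10 Wi / √F80
W = 10·14.8·(1/√490 − 1/√9119) = 10·14.8·(0.034703) = 5.1361 kWh/t
Power = W × throughput = 5.1361 kWh/t × 227.5 t/h = 1168.5 kW

P = 1168.5 kW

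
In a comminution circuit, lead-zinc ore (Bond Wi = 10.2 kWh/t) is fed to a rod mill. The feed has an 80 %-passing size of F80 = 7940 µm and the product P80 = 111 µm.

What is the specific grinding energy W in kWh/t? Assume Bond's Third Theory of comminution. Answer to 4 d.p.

W = 8.5367 kWh/t

W_Bond = 10·Wi·(1/√P₈₀ − 1/√F₈₀)
1/√111 = 0.094916;  1/√7940 = 0.011223
W = 10·10.2·(0.094916 − 0.011223) = 8.5367 kWh/t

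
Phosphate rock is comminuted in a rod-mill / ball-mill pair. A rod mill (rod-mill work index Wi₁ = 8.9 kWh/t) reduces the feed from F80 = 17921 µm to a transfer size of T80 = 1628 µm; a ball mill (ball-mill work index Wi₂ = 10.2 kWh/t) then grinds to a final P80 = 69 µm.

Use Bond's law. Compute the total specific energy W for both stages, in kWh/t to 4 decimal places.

W = 10·Wi·(P80^(-½) − F80^(-½))
Stage 1 (17921→1628 µm, Wi₁=8.9): W₁ = 10·8.9·(0.024784 − 0.007470) = 1.5410 kWh/t
Stage 2 (1628→69 µm, Wi₂=10.2): W₂ = 10·10.2·(0.120386 − 0.024784) = 9.7514 kWh/t
W = W₁ + W₂ = 1.5410 + 9.7514 = 11.2923 kWh/t

W = 11.2923 kWh/t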